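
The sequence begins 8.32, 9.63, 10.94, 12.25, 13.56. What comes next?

Differences: 9.63 - 8.32 = 1.31
This is an arithmetic sequence with common difference d = 1.31.
Next term = 13.56 + 1.31 = 14.87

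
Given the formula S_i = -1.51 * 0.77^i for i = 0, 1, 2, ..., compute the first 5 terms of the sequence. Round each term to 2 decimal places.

This is a geometric sequence.
i=0: S_0 = -1.51 * 0.77^0 = -1.51
i=1: S_1 = -1.51 * 0.77^1 ≈ -1.16
i=2: S_2 = -1.51 * 0.77^2 ≈ -0.9
i=3: S_3 = -1.51 * 0.77^3 ≈ -0.69
i=4: S_4 = -1.51 * 0.77^4 ≈ -0.53
The first 5 terms are: [-1.51, -1.16, -0.9, -0.69, -0.53]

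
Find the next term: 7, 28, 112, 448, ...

Ratios: 28 / 7 = 4.0
This is a geometric sequence with common ratio r = 4.
Next term = 448 * 4 = 1792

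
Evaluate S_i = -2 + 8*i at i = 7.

S_7 = -2 + 8*7 = -2 + 56 = 54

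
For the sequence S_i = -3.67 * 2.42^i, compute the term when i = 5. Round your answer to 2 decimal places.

S_5 = -3.67 * 2.42^5 ≈ -3.67 * 82.9998 ≈ -304.61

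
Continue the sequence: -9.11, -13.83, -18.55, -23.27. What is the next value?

Differences: -13.83 - -9.11 = -4.72
This is an arithmetic sequence with common difference d = -4.72.
Next term = -23.27 + -4.72 = -27.99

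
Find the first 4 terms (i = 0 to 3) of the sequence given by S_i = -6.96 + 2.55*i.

This is an arithmetic sequence.
i=0: S_0 = -6.96 + 2.55*0 = -6.96
i=1: S_1 = -6.96 + 2.55*1 = -4.41
i=2: S_2 = -6.96 + 2.55*2 = -1.86
i=3: S_3 = -6.96 + 2.55*3 = 0.69
The first 4 terms are: [-6.96, -4.41, -1.86, 0.69]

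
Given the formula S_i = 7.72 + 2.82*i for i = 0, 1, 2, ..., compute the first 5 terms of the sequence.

This is an arithmetic sequence.
i=0: S_0 = 7.72 + 2.82*0 = 7.72
i=1: S_1 = 7.72 + 2.82*1 = 10.54
i=2: S_2 = 7.72 + 2.82*2 = 13.36
i=3: S_3 = 7.72 + 2.82*3 = 16.18
i=4: S_4 = 7.72 + 2.82*4 = 19.0
The first 5 terms are: [7.72, 10.54, 13.36, 16.18, 19.0]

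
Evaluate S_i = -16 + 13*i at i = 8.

S_8 = -16 + 13*8 = -16 + 104 = 88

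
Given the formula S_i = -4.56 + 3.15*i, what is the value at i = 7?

S_7 = -4.56 + 3.15*7 = -4.56 + 22.05 = 17.49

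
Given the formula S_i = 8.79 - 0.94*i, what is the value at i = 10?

S_10 = 8.79 + -0.94*10 = 8.79 + -9.4 = -0.61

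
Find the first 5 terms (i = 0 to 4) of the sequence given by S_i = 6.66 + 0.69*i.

This is an arithmetic sequence.
i=0: S_0 = 6.66 + 0.69*0 = 6.66
i=1: S_1 = 6.66 + 0.69*1 = 7.35
i=2: S_2 = 6.66 + 0.69*2 = 8.04
i=3: S_3 = 6.66 + 0.69*3 = 8.73
i=4: S_4 = 6.66 + 0.69*4 = 9.42
The first 5 terms are: [6.66, 7.35, 8.04, 8.73, 9.42]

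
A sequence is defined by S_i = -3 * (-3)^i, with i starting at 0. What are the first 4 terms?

This is a geometric sequence.
i=0: S_0 = -3 * (-3)^0 = -3
i=1: S_1 = -3 * (-3)^1 = 9
i=2: S_2 = -3 * (-3)^2 = -27
i=3: S_3 = -3 * (-3)^3 = 81
The first 4 terms are: [-3, 9, -27, 81]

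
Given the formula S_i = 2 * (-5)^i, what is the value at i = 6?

S_6 = 2 * (-5)^6 = 2 * 15625 = 31250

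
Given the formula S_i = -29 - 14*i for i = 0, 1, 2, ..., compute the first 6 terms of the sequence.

This is an arithmetic sequence.
i=0: S_0 = -29 + -14*0 = -29
i=1: S_1 = -29 + -14*1 = -43
i=2: S_2 = -29 + -14*2 = -57
i=3: S_3 = -29 + -14*3 = -71
i=4: S_4 = -29 + -14*4 = -85
i=5: S_5 = -29 + -14*5 = -99
The first 6 terms are: [-29, -43, -57, -71, -85, -99]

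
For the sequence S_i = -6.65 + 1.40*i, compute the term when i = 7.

S_7 = -6.65 + 1.4*7 = -6.65 + 9.8 = 3.15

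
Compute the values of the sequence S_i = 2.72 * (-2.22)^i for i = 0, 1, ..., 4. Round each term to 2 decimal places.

This is a geometric sequence.
i=0: S_0 = 2.72 * (-2.22)^0 = 2.72
i=1: S_1 = 2.72 * (-2.22)^1 ≈ -6.04
i=2: S_2 = 2.72 * (-2.22)^2 ≈ 13.41
i=3: S_3 = 2.72 * (-2.22)^3 ≈ -29.76
i=4: S_4 = 2.72 * (-2.22)^4 ≈ 66.07
The first 5 terms are: [2.72, -6.04, 13.41, -29.76, 66.07]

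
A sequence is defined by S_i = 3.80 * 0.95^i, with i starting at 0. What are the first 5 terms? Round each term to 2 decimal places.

This is a geometric sequence.
i=0: S_0 = 3.8 * 0.95^0 = 3.8
i=1: S_1 = 3.8 * 0.95^1 = 3.61
i=2: S_2 = 3.8 * 0.95^2 ≈ 3.43
i=3: S_3 = 3.8 * 0.95^3 ≈ 3.26
i=4: S_4 = 3.8 * 0.95^4 ≈ 3.1
The first 5 terms are: [3.8, 3.61, 3.43, 3.26, 3.1]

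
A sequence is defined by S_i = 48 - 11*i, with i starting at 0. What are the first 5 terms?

This is an arithmetic sequence.
i=0: S_0 = 48 + -11*0 = 48
i=1: S_1 = 48 + -11*1 = 37
i=2: S_2 = 48 + -11*2 = 26
i=3: S_3 = 48 + -11*3 = 15
i=4: S_4 = 48 + -11*4 = 4
The first 5 terms are: [48, 37, 26, 15, 4]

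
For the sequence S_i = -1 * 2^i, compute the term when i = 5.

S_5 = -1 * 2^5 = -1 * 32 = -32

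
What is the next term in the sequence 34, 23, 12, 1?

Differences: 23 - 34 = -11
This is an arithmetic sequence with common difference d = -11.
Next term = 1 + -11 = -10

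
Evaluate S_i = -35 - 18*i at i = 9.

S_9 = -35 + -18*9 = -35 + -162 = -197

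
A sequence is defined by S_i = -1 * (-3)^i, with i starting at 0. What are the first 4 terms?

This is a geometric sequence.
i=0: S_0 = -1 * (-3)^0 = -1
i=1: S_1 = -1 * (-3)^1 = 3
i=2: S_2 = -1 * (-3)^2 = -9
i=3: S_3 = -1 * (-3)^3 = 27
The first 4 terms are: [-1, 3, -9, 27]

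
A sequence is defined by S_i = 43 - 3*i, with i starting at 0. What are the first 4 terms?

This is an arithmetic sequence.
i=0: S_0 = 43 + -3*0 = 43
i=1: S_1 = 43 + -3*1 = 40
i=2: S_2 = 43 + -3*2 = 37
i=3: S_3 = 43 + -3*3 = 34
The first 4 terms are: [43, 40, 37, 34]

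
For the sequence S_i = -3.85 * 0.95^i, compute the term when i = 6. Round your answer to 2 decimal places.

S_6 = -3.85 * 0.95^6 ≈ -3.85 * 0.7351 ≈ -2.83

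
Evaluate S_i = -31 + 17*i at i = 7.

S_7 = -31 + 17*7 = -31 + 119 = 88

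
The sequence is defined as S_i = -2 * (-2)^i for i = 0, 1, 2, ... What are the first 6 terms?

This is a geometric sequence.
i=0: S_0 = -2 * (-2)^0 = -2
i=1: S_1 = -2 * (-2)^1 = 4
i=2: S_2 = -2 * (-2)^2 = -8
i=3: S_3 = -2 * (-2)^3 = 16
i=4: S_4 = -2 * (-2)^4 = -32
i=5: S_5 = -2 * (-2)^5 = 64
The first 6 terms are: [-2, 4, -8, 16, -32, 64]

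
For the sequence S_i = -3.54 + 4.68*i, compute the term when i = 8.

S_8 = -3.54 + 4.68*8 = -3.54 + 37.44 = 33.9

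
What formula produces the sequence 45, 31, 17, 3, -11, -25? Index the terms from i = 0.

Check differences: 31 - 45 = -14
17 - 31 = -14
Common difference d = -14.
First term a = 45.
Formula: S_i = 45 - 14*i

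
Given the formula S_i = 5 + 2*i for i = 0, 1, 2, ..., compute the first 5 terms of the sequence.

This is an arithmetic sequence.
i=0: S_0 = 5 + 2*0 = 5
i=1: S_1 = 5 + 2*1 = 7
i=2: S_2 = 5 + 2*2 = 9
i=3: S_3 = 5 + 2*3 = 11
i=4: S_4 = 5 + 2*4 = 13
The first 5 terms are: [5, 7, 9, 11, 13]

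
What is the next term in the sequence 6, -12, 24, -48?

Ratios: -12 / 6 = -2.0
This is a geometric sequence with common ratio r = -2.
Next term = -48 * -2 = 96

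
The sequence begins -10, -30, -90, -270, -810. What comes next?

Ratios: -30 / -10 = 3.0
This is a geometric sequence with common ratio r = 3.
Next term = -810 * 3 = -2430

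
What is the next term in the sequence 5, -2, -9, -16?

Differences: -2 - 5 = -7
This is an arithmetic sequence with common difference d = -7.
Next term = -16 + -7 = -23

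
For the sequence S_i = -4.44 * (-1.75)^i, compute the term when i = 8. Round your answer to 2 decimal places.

S_8 = -4.44 * (-1.75)^8 ≈ -4.44 * 87.9639 ≈ -390.56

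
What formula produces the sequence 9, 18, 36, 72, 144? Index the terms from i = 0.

Check ratios: 18 / 9 = 2.0
Common ratio r = 2.
First term a = 9.
Formula: S_i = 9 * 2^i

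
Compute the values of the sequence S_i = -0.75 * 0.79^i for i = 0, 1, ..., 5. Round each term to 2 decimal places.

This is a geometric sequence.
i=0: S_0 = -0.75 * 0.79^0 = -0.75
i=1: S_1 = -0.75 * 0.79^1 ≈ -0.59
i=2: S_2 = -0.75 * 0.79^2 ≈ -0.47
i=3: S_3 = -0.75 * 0.79^3 ≈ -0.37
i=4: S_4 = -0.75 * 0.79^4 ≈ -0.29
i=5: S_5 = -0.75 * 0.79^5 ≈ -0.23
The first 6 terms are: [-0.75, -0.59, -0.47, -0.37, -0.29, -0.23]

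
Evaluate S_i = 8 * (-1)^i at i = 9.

S_9 = 8 * (-1)^9 = 8 * -1 = -8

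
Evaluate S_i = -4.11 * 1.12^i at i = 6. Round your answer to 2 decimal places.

S_6 = -4.11 * 1.12^6 ≈ -4.11 * 1.9738 ≈ -8.11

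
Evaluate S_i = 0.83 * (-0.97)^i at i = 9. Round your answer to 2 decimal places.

S_9 = 0.83 * (-0.97)^9 ≈ 0.83 * -0.7602 ≈ -0.63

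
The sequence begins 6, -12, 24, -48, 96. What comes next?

Ratios: -12 / 6 = -2.0
This is a geometric sequence with common ratio r = -2.
Next term = 96 * -2 = -192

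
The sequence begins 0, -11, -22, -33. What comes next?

Differences: -11 - 0 = -11
This is an arithmetic sequence with common difference d = -11.
Next term = -33 + -11 = -44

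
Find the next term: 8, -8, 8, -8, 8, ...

Ratios: -8 / 8 = -1.0
This is a geometric sequence with common ratio r = -1.
Next term = 8 * -1 = -8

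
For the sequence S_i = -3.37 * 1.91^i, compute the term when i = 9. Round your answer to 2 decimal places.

S_9 = -3.37 * 1.91^9 ≈ -3.37 * 338.2987 ≈ -1140.07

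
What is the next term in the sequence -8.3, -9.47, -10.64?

Differences: -9.47 - -8.3 = -1.17
This is an arithmetic sequence with common difference d = -1.17.
Next term = -10.64 + -1.17 = -11.81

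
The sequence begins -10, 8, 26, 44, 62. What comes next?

Differences: 8 - -10 = 18
This is an arithmetic sequence with common difference d = 18.
Next term = 62 + 18 = 80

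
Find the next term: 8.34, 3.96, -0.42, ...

Differences: 3.96 - 8.34 = -4.38
This is an arithmetic sequence with common difference d = -4.38.
Next term = -0.42 + -4.38 = -4.8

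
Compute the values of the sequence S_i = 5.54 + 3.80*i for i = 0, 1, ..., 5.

This is an arithmetic sequence.
i=0: S_0 = 5.54 + 3.8*0 = 5.54
i=1: S_1 = 5.54 + 3.8*1 = 9.34
i=2: S_2 = 5.54 + 3.8*2 = 13.14
i=3: S_3 = 5.54 + 3.8*3 = 16.94
i=4: S_4 = 5.54 + 3.8*4 = 20.74
i=5: S_5 = 5.54 + 3.8*5 = 24.54
The first 6 terms are: [5.54, 9.34, 13.14, 16.94, 20.74, 24.54]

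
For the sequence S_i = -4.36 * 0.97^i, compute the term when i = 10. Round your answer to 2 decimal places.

S_10 = -4.36 * 0.97^10 ≈ -4.36 * 0.7374 ≈ -3.22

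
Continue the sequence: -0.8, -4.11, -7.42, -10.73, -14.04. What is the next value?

Differences: -4.11 - -0.8 = -3.31
This is an arithmetic sequence with common difference d = -3.31.
Next term = -14.04 + -3.31 = -17.35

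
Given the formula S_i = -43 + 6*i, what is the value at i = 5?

S_5 = -43 + 6*5 = -43 + 30 = -13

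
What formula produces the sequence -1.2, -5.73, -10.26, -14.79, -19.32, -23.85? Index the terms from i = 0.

Check differences: -5.73 - -1.2 = -4.53
-10.26 - -5.73 = -4.53
Common difference d = -4.53.
First term a = -1.2.
Formula: S_i = -1.20 - 4.53*i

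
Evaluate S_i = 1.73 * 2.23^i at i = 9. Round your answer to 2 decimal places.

S_9 = 1.73 * 2.23^9 ≈ 1.73 * 1363.7783 ≈ 2359.34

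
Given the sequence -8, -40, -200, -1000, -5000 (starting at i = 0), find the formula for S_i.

Check ratios: -40 / -8 = 5.0
Common ratio r = 5.
First term a = -8.
Formula: S_i = -8 * 5^i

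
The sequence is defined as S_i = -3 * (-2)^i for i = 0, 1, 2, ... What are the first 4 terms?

This is a geometric sequence.
i=0: S_0 = -3 * (-2)^0 = -3
i=1: S_1 = -3 * (-2)^1 = 6
i=2: S_2 = -3 * (-2)^2 = -12
i=3: S_3 = -3 * (-2)^3 = 24
The first 4 terms are: [-3, 6, -12, 24]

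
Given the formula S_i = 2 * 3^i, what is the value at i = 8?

S_8 = 2 * 3^8 = 2 * 6561 = 13122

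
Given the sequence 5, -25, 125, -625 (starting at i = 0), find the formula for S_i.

Check ratios: -25 / 5 = -5.0
Common ratio r = -5.
First term a = 5.
Formula: S_i = 5 * (-5)^i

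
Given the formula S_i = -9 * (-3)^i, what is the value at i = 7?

S_7 = -9 * (-3)^7 = -9 * -2187 = 19683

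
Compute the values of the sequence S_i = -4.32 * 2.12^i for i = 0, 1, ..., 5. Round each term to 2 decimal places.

This is a geometric sequence.
i=0: S_0 = -4.32 * 2.12^0 = -4.32
i=1: S_1 = -4.32 * 2.12^1 ≈ -9.16
i=2: S_2 = -4.32 * 2.12^2 ≈ -19.42
i=3: S_3 = -4.32 * 2.12^3 ≈ -41.16
i=4: S_4 = -4.32 * 2.12^4 ≈ -87.26
i=5: S_5 = -4.32 * 2.12^5 ≈ -185.0
The first 6 terms are: [-4.32, -9.16, -19.42, -41.16, -87.26, -185.0]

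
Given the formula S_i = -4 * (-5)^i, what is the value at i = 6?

S_6 = -4 * (-5)^6 = -4 * 15625 = -62500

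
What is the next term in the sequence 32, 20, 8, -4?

Differences: 20 - 32 = -12
This is an arithmetic sequence with common difference d = -12.
Next term = -4 + -12 = -16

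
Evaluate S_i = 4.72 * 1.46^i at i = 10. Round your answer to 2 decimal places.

S_10 = 4.72 * 1.46^10 ≈ 4.72 * 44.0077 ≈ 207.72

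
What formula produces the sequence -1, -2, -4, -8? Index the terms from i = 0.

Check ratios: -2 / -1 = 2.0
Common ratio r = 2.
First term a = -1.
Formula: S_i = -1 * 2^i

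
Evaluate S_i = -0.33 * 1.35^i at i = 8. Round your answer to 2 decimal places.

S_8 = -0.33 * 1.35^8 ≈ -0.33 * 11.0324 ≈ -3.64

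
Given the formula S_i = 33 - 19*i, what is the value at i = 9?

S_9 = 33 + -19*9 = 33 + -171 = -138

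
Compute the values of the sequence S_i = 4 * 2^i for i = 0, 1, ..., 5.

This is a geometric sequence.
i=0: S_0 = 4 * 2^0 = 4
i=1: S_1 = 4 * 2^1 = 8
i=2: S_2 = 4 * 2^2 = 16
i=3: S_3 = 4 * 2^3 = 32
i=4: S_4 = 4 * 2^4 = 64
i=5: S_5 = 4 * 2^5 = 128
The first 6 terms are: [4, 8, 16, 32, 64, 128]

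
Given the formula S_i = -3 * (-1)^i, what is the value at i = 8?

S_8 = -3 * (-1)^8 = -3 * 1 = -3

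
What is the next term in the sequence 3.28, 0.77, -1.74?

Differences: 0.77 - 3.28 = -2.51
This is an arithmetic sequence with common difference d = -2.51.
Next term = -1.74 + -2.51 = -4.25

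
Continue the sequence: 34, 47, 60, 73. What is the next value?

Differences: 47 - 34 = 13
This is an arithmetic sequence with common difference d = 13.
Next term = 73 + 13 = 86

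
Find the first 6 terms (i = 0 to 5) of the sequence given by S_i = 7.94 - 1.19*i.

This is an arithmetic sequence.
i=0: S_0 = 7.94 + -1.19*0 = 7.94
i=1: S_1 = 7.94 + -1.19*1 = 6.75
i=2: S_2 = 7.94 + -1.19*2 = 5.56
i=3: S_3 = 7.94 + -1.19*3 = 4.37
i=4: S_4 = 7.94 + -1.19*4 = 3.18
i=5: S_5 = 7.94 + -1.19*5 = 1.99
The first 6 terms are: [7.94, 6.75, 5.56, 4.37, 3.18, 1.99]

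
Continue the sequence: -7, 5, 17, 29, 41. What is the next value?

Differences: 5 - -7 = 12
This is an arithmetic sequence with common difference d = 12.
Next term = 41 + 12 = 53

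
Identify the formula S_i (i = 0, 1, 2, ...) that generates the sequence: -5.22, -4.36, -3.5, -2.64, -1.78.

Check differences: -4.36 - -5.22 = 0.86
-3.5 - -4.36 = 0.86
Common difference d = 0.86.
First term a = -5.22.
Formula: S_i = -5.22 + 0.86*i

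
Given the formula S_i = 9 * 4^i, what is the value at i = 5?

S_5 = 9 * 4^5 = 9 * 1024 = 9216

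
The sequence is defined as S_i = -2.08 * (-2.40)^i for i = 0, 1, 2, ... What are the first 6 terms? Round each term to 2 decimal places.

This is a geometric sequence.
i=0: S_0 = -2.08 * (-2.4)^0 = -2.08
i=1: S_1 = -2.08 * (-2.4)^1 ≈ 4.99
i=2: S_2 = -2.08 * (-2.4)^2 ≈ -11.98
i=3: S_3 = -2.08 * (-2.4)^3 ≈ 28.75
i=4: S_4 = -2.08 * (-2.4)^4 ≈ -69.01
i=5: S_5 = -2.08 * (-2.4)^5 ≈ 165.62
The first 6 terms are: [-2.08, 4.99, -11.98, 28.75, -69.01, 165.62]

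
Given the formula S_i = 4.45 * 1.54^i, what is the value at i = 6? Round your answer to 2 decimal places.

S_6 = 4.45 * 1.54^6 ≈ 4.45 * 13.339 ≈ 59.36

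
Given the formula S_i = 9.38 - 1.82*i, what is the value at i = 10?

S_10 = 9.38 + -1.82*10 = 9.38 + -18.2 = -8.82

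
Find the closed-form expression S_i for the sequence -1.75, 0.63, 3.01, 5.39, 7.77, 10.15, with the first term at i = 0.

Check differences: 0.63 - -1.75 = 2.38
3.01 - 0.63 = 2.38
Common difference d = 2.38.
First term a = -1.75.
Formula: S_i = -1.75 + 2.38*i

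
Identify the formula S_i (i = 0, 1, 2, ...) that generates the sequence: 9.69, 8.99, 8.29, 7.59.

Check differences: 8.99 - 9.69 = -0.7
8.29 - 8.99 = -0.7
Common difference d = -0.7.
First term a = 9.69.
Formula: S_i = 9.69 - 0.70*i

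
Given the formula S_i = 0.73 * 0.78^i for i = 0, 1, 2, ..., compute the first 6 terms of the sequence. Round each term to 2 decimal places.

This is a geometric sequence.
i=0: S_0 = 0.73 * 0.78^0 = 0.73
i=1: S_1 = 0.73 * 0.78^1 ≈ 0.57
i=2: S_2 = 0.73 * 0.78^2 ≈ 0.44
i=3: S_3 = 0.73 * 0.78^3 ≈ 0.35
i=4: S_4 = 0.73 * 0.78^4 ≈ 0.27
i=5: S_5 = 0.73 * 0.78^5 ≈ 0.21
The first 6 terms are: [0.73, 0.57, 0.44, 0.35, 0.27, 0.21]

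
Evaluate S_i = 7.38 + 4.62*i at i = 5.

S_5 = 7.38 + 4.62*5 = 7.38 + 23.1 = 30.48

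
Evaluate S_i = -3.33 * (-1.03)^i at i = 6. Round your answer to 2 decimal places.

S_6 = -3.33 * (-1.03)^6 ≈ -3.33 * 1.1941 ≈ -3.98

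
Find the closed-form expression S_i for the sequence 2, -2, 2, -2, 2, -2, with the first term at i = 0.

Check ratios: -2 / 2 = -1.0
Common ratio r = -1.
First term a = 2.
Formula: S_i = 2 * (-1)^i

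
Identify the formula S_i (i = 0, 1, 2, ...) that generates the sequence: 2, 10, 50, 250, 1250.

Check ratios: 10 / 2 = 5.0
Common ratio r = 5.
First term a = 2.
Formula: S_i = 2 * 5^i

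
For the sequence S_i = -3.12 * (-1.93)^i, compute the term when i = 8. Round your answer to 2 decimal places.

S_8 = -3.12 * (-1.93)^8 ≈ -3.12 * 192.5123 ≈ -600.64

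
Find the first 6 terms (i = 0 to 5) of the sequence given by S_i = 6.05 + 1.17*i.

This is an arithmetic sequence.
i=0: S_0 = 6.05 + 1.17*0 = 6.05
i=1: S_1 = 6.05 + 1.17*1 = 7.22
i=2: S_2 = 6.05 + 1.17*2 = 8.39
i=3: S_3 = 6.05 + 1.17*3 = 9.56
i=4: S_4 = 6.05 + 1.17*4 = 10.73
i=5: S_5 = 6.05 + 1.17*5 = 11.9
The first 6 terms are: [6.05, 7.22, 8.39, 9.56, 10.73, 11.9]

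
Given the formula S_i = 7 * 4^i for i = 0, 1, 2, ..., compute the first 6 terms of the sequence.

This is a geometric sequence.
i=0: S_0 = 7 * 4^0 = 7
i=1: S_1 = 7 * 4^1 = 28
i=2: S_2 = 7 * 4^2 = 112
i=3: S_3 = 7 * 4^3 = 448
i=4: S_4 = 7 * 4^4 = 1792
i=5: S_5 = 7 * 4^5 = 7168
The first 6 terms are: [7, 28, 112, 448, 1792, 7168]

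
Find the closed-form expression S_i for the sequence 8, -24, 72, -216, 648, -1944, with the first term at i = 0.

Check ratios: -24 / 8 = -3.0
Common ratio r = -3.
First term a = 8.
Formula: S_i = 8 * (-3)^i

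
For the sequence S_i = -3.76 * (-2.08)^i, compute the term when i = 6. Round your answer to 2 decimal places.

S_6 = -3.76 * (-2.08)^6 ≈ -3.76 * 80.9804 ≈ -304.49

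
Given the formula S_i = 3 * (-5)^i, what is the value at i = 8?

S_8 = 3 * (-5)^8 = 3 * 390625 = 1171875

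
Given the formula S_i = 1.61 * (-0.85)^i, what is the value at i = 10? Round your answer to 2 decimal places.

S_10 = 1.61 * (-0.85)^10 ≈ 1.61 * 0.1969 ≈ 0.32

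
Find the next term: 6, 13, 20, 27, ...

Differences: 13 - 6 = 7
This is an arithmetic sequence with common difference d = 7.
Next term = 27 + 7 = 34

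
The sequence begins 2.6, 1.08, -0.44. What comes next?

Differences: 1.08 - 2.6 = -1.52
This is an arithmetic sequence with common difference d = -1.52.
Next term = -0.44 + -1.52 = -1.96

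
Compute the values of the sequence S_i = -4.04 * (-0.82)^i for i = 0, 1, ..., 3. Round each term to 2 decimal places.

This is a geometric sequence.
i=0: S_0 = -4.04 * (-0.82)^0 = -4.04
i=1: S_1 = -4.04 * (-0.82)^1 ≈ 3.31
i=2: S_2 = -4.04 * (-0.82)^2 ≈ -2.72
i=3: S_3 = -4.04 * (-0.82)^3 ≈ 2.23
The first 4 terms are: [-4.04, 3.31, -2.72, 2.23]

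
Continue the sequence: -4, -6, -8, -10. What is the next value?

Differences: -6 - -4 = -2
This is an arithmetic sequence with common difference d = -2.
Next term = -10 + -2 = -12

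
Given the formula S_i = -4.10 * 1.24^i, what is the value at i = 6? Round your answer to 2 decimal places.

S_6 = -4.1 * 1.24^6 ≈ -4.1 * 3.6352 ≈ -14.9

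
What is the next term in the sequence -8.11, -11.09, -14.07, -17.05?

Differences: -11.09 - -8.11 = -2.98
This is an arithmetic sequence with common difference d = -2.98.
Next term = -17.05 + -2.98 = -20.03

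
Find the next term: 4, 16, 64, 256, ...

Ratios: 16 / 4 = 4.0
This is a geometric sequence with common ratio r = 4.
Next term = 256 * 4 = 1024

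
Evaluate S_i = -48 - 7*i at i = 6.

S_6 = -48 + -7*6 = -48 + -42 = -90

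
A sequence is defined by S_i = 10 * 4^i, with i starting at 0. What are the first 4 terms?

This is a geometric sequence.
i=0: S_0 = 10 * 4^0 = 10
i=1: S_1 = 10 * 4^1 = 40
i=2: S_2 = 10 * 4^2 = 160
i=3: S_3 = 10 * 4^3 = 640
The first 4 terms are: [10, 40, 160, 640]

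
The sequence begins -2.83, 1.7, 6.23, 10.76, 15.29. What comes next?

Differences: 1.7 - -2.83 = 4.53
This is an arithmetic sequence with common difference d = 4.53.
Next term = 15.29 + 4.53 = 19.82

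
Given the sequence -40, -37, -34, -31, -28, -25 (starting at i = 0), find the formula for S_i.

Check differences: -37 - -40 = 3
-34 - -37 = 3
Common difference d = 3.
First term a = -40.
Formula: S_i = -40 + 3*i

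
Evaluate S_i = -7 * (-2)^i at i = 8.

S_8 = -7 * (-2)^8 = -7 * 256 = -1792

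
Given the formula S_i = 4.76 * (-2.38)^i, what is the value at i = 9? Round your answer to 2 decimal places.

S_9 = 4.76 * (-2.38)^9 ≈ 4.76 * -2450.1497 ≈ -11662.71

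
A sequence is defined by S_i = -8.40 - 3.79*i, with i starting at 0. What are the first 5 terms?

This is an arithmetic sequence.
i=0: S_0 = -8.4 + -3.79*0 = -8.4
i=1: S_1 = -8.4 + -3.79*1 = -12.19
i=2: S_2 = -8.4 + -3.79*2 = -15.98
i=3: S_3 = -8.4 + -3.79*3 = -19.77
i=4: S_4 = -8.4 + -3.79*4 = -23.56
The first 5 terms are: [-8.4, -12.19, -15.98, -19.77, -23.56]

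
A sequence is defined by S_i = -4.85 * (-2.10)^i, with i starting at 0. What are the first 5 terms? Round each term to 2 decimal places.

This is a geometric sequence.
i=0: S_0 = -4.85 * (-2.1)^0 = -4.85
i=1: S_1 = -4.85 * (-2.1)^1 ≈ 10.19
i=2: S_2 = -4.85 * (-2.1)^2 ≈ -21.39
i=3: S_3 = -4.85 * (-2.1)^3 ≈ 44.92
i=4: S_4 = -4.85 * (-2.1)^4 ≈ -94.32
The first 5 terms are: [-4.85, 10.19, -21.39, 44.92, -94.32]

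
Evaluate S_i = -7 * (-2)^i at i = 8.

S_8 = -7 * (-2)^8 = -7 * 256 = -1792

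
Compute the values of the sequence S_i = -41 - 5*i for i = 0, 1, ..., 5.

This is an arithmetic sequence.
i=0: S_0 = -41 + -5*0 = -41
i=1: S_1 = -41 + -5*1 = -46
i=2: S_2 = -41 + -5*2 = -51
i=3: S_3 = -41 + -5*3 = -56
i=4: S_4 = -41 + -5*4 = -61
i=5: S_5 = -41 + -5*5 = -66
The first 6 terms are: [-41, -46, -51, -56, -61, -66]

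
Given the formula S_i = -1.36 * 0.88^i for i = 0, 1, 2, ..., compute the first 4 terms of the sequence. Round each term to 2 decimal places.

This is a geometric sequence.
i=0: S_0 = -1.36 * 0.88^0 = -1.36
i=1: S_1 = -1.36 * 0.88^1 ≈ -1.2
i=2: S_2 = -1.36 * 0.88^2 ≈ -1.05
i=3: S_3 = -1.36 * 0.88^3 ≈ -0.93
The first 4 terms are: [-1.36, -1.2, -1.05, -0.93]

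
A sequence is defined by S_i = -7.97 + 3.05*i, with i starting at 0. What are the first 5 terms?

This is an arithmetic sequence.
i=0: S_0 = -7.97 + 3.05*0 = -7.97
i=1: S_1 = -7.97 + 3.05*1 = -4.92
i=2: S_2 = -7.97 + 3.05*2 = -1.87
i=3: S_3 = -7.97 + 3.05*3 = 1.18
i=4: S_4 = -7.97 + 3.05*4 = 4.23
The first 5 terms are: [-7.97, -4.92, -1.87, 1.18, 4.23]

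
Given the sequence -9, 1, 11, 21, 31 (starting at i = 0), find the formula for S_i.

Check differences: 1 - -9 = 10
11 - 1 = 10
Common difference d = 10.
First term a = -9.
Formula: S_i = -9 + 10*i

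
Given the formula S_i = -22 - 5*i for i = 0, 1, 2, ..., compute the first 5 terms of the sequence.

This is an arithmetic sequence.
i=0: S_0 = -22 + -5*0 = -22
i=1: S_1 = -22 + -5*1 = -27
i=2: S_2 = -22 + -5*2 = -32
i=3: S_3 = -22 + -5*3 = -37
i=4: S_4 = -22 + -5*4 = -42
The first 5 terms are: [-22, -27, -32, -37, -42]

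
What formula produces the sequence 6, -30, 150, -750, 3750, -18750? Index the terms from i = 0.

Check ratios: -30 / 6 = -5.0
Common ratio r = -5.
First term a = 6.
Formula: S_i = 6 * (-5)^i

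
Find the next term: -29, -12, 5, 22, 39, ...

Differences: -12 - -29 = 17
This is an arithmetic sequence with common difference d = 17.
Next term = 39 + 17 = 56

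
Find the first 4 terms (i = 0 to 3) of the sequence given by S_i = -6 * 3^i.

This is a geometric sequence.
i=0: S_0 = -6 * 3^0 = -6
i=1: S_1 = -6 * 3^1 = -18
i=2: S_2 = -6 * 3^2 = -54
i=3: S_3 = -6 * 3^3 = -162
The first 4 terms are: [-6, -18, -54, -162]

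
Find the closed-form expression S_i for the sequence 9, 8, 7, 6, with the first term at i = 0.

Check differences: 8 - 9 = -1
7 - 8 = -1
Common difference d = -1.
First term a = 9.
Formula: S_i = 9 - 1*i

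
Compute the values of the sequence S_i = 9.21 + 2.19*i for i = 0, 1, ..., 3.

This is an arithmetic sequence.
i=0: S_0 = 9.21 + 2.19*0 = 9.21
i=1: S_1 = 9.21 + 2.19*1 = 11.4
i=2: S_2 = 9.21 + 2.19*2 = 13.59
i=3: S_3 = 9.21 + 2.19*3 = 15.78
The first 4 terms are: [9.21, 11.4, 13.59, 15.78]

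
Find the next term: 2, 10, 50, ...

Ratios: 10 / 2 = 5.0
This is a geometric sequence with common ratio r = 5.
Next term = 50 * 5 = 250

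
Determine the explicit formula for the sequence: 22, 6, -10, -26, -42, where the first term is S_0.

Check differences: 6 - 22 = -16
-10 - 6 = -16
Common difference d = -16.
First term a = 22.
Formula: S_i = 22 - 16*i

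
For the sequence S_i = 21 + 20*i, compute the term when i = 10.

S_10 = 21 + 20*10 = 21 + 200 = 221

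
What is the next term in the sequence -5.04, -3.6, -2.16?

Differences: -3.6 - -5.04 = 1.44
This is an arithmetic sequence with common difference d = 1.44.
Next term = -2.16 + 1.44 = -0.72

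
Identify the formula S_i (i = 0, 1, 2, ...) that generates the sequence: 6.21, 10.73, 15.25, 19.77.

Check differences: 10.73 - 6.21 = 4.52
15.25 - 10.73 = 4.52
Common difference d = 4.52.
First term a = 6.21.
Formula: S_i = 6.21 + 4.52*i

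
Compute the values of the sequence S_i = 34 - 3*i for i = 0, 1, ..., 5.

This is an arithmetic sequence.
i=0: S_0 = 34 + -3*0 = 34
i=1: S_1 = 34 + -3*1 = 31
i=2: S_2 = 34 + -3*2 = 28
i=3: S_3 = 34 + -3*3 = 25
i=4: S_4 = 34 + -3*4 = 22
i=5: S_5 = 34 + -3*5 = 19
The first 6 terms are: [34, 31, 28, 25, 22, 19]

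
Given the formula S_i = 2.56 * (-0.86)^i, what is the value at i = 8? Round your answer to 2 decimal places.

S_8 = 2.56 * (-0.86)^8 ≈ 2.56 * 0.2992 ≈ 0.77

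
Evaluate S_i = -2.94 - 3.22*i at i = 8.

S_8 = -2.94 + -3.22*8 = -2.94 + -25.76 = -28.7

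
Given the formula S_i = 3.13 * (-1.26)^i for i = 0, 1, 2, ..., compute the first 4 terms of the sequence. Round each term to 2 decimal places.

This is a geometric sequence.
i=0: S_0 = 3.13 * (-1.26)^0 = 3.13
i=1: S_1 = 3.13 * (-1.26)^1 ≈ -3.94
i=2: S_2 = 3.13 * (-1.26)^2 ≈ 4.97
i=3: S_3 = 3.13 * (-1.26)^3 ≈ -6.26
The first 4 terms are: [3.13, -3.94, 4.97, -6.26]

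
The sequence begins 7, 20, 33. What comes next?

Differences: 20 - 7 = 13
This is an arithmetic sequence with common difference d = 13.
Next term = 33 + 13 = 46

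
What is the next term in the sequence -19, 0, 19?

Differences: 0 - -19 = 19
This is an arithmetic sequence with common difference d = 19.
Next term = 19 + 19 = 38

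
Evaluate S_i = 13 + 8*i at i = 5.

S_5 = 13 + 8*5 = 13 + 40 = 53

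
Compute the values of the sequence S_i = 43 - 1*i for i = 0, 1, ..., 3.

This is an arithmetic sequence.
i=0: S_0 = 43 + -1*0 = 43
i=1: S_1 = 43 + -1*1 = 42
i=2: S_2 = 43 + -1*2 = 41
i=3: S_3 = 43 + -1*3 = 40
The first 4 terms are: [43, 42, 41, 40]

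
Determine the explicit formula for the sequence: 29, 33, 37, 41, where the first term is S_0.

Check differences: 33 - 29 = 4
37 - 33 = 4
Common difference d = 4.
First term a = 29.
Formula: S_i = 29 + 4*i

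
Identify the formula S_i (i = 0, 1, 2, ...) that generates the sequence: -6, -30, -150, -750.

Check ratios: -30 / -6 = 5.0
Common ratio r = 5.
First term a = -6.
Formula: S_i = -6 * 5^i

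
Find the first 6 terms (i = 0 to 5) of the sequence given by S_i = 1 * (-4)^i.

This is a geometric sequence.
i=0: S_0 = 1 * (-4)^0 = 1
i=1: S_1 = 1 * (-4)^1 = -4
i=2: S_2 = 1 * (-4)^2 = 16
i=3: S_3 = 1 * (-4)^3 = -64
i=4: S_4 = 1 * (-4)^4 = 256
i=5: S_5 = 1 * (-4)^5 = -1024
The first 6 terms are: [1, -4, 16, -64, 256, -1024]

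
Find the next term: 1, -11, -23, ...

Differences: -11 - 1 = -12
This is an arithmetic sequence with common difference d = -12.
Next term = -23 + -12 = -35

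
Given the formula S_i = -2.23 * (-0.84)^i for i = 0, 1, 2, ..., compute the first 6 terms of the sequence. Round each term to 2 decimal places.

This is a geometric sequence.
i=0: S_0 = -2.23 * (-0.84)^0 = -2.23
i=1: S_1 = -2.23 * (-0.84)^1 ≈ 1.87
i=2: S_2 = -2.23 * (-0.84)^2 ≈ -1.57
i=3: S_3 = -2.23 * (-0.84)^3 ≈ 1.32
i=4: S_4 = -2.23 * (-0.84)^4 ≈ -1.11
i=5: S_5 = -2.23 * (-0.84)^5 ≈ 0.93
The first 6 terms are: [-2.23, 1.87, -1.57, 1.32, -1.11, 0.93]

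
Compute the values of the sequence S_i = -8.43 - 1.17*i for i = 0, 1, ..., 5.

This is an arithmetic sequence.
i=0: S_0 = -8.43 + -1.17*0 = -8.43
i=1: S_1 = -8.43 + -1.17*1 = -9.6
i=2: S_2 = -8.43 + -1.17*2 = -10.77
i=3: S_3 = -8.43 + -1.17*3 = -11.94
i=4: S_4 = -8.43 + -1.17*4 = -13.11
i=5: S_5 = -8.43 + -1.17*5 = -14.28
The first 6 terms are: [-8.43, -9.6, -10.77, -11.94, -13.11, -14.28]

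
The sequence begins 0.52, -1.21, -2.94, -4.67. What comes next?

Differences: -1.21 - 0.52 = -1.73
This is an arithmetic sequence with common difference d = -1.73.
Next term = -4.67 + -1.73 = -6.4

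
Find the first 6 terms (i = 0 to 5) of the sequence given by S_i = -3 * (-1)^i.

This is a geometric sequence.
i=0: S_0 = -3 * (-1)^0 = -3
i=1: S_1 = -3 * (-1)^1 = 3
i=2: S_2 = -3 * (-1)^2 = -3
i=3: S_3 = -3 * (-1)^3 = 3
i=4: S_4 = -3 * (-1)^4 = -3
i=5: S_5 = -3 * (-1)^5 = 3
The first 6 terms are: [-3, 3, -3, 3, -3, 3]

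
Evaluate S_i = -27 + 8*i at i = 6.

S_6 = -27 + 8*6 = -27 + 48 = 21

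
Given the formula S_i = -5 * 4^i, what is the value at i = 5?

S_5 = -5 * 4^5 = -5 * 1024 = -5120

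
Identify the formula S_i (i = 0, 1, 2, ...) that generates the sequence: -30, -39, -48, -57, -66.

Check differences: -39 - -30 = -9
-48 - -39 = -9
Common difference d = -9.
First term a = -30.
Formula: S_i = -30 - 9*i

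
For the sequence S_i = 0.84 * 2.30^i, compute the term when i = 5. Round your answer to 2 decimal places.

S_5 = 0.84 * 2.3^5 ≈ 0.84 * 64.3634 ≈ 54.07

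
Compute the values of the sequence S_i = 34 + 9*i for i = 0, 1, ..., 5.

This is an arithmetic sequence.
i=0: S_0 = 34 + 9*0 = 34
i=1: S_1 = 34 + 9*1 = 43
i=2: S_2 = 34 + 9*2 = 52
i=3: S_3 = 34 + 9*3 = 61
i=4: S_4 = 34 + 9*4 = 70
i=5: S_5 = 34 + 9*5 = 79
The first 6 terms are: [34, 43, 52, 61, 70, 79]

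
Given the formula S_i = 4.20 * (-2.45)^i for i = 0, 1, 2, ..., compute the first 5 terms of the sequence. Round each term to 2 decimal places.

This is a geometric sequence.
i=0: S_0 = 4.2 * (-2.45)^0 = 4.2
i=1: S_1 = 4.2 * (-2.45)^1 = -10.29
i=2: S_2 = 4.2 * (-2.45)^2 ≈ 25.21
i=3: S_3 = 4.2 * (-2.45)^3 ≈ -61.77
i=4: S_4 = 4.2 * (-2.45)^4 ≈ 151.33
The first 5 terms are: [4.2, -10.29, 25.21, -61.77, 151.33]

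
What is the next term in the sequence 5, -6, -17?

Differences: -6 - 5 = -11
This is an arithmetic sequence with common difference d = -11.
Next term = -17 + -11 = -28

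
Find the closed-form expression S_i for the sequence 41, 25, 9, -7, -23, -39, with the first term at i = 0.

Check differences: 25 - 41 = -16
9 - 25 = -16
Common difference d = -16.
First term a = 41.
Formula: S_i = 41 - 16*i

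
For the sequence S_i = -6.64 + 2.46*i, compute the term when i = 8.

S_8 = -6.64 + 2.46*8 = -6.64 + 19.68 = 13.04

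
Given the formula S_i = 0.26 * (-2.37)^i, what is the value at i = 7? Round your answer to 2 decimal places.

S_7 = 0.26 * (-2.37)^7 ≈ 0.26 * -419.9895 ≈ -109.2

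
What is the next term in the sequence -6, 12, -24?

Ratios: 12 / -6 = -2.0
This is a geometric sequence with common ratio r = -2.
Next term = -24 * -2 = 48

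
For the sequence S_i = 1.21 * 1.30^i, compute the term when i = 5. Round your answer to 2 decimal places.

S_5 = 1.21 * 1.3^5 ≈ 1.21 * 3.7129 ≈ 4.49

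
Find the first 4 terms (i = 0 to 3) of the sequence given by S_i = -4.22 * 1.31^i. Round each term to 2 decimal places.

This is a geometric sequence.
i=0: S_0 = -4.22 * 1.31^0 = -4.22
i=1: S_1 = -4.22 * 1.31^1 ≈ -5.53
i=2: S_2 = -4.22 * 1.31^2 ≈ -7.24
i=3: S_3 = -4.22 * 1.31^3 ≈ -9.49
The first 4 terms are: [-4.22, -5.53, -7.24, -9.49]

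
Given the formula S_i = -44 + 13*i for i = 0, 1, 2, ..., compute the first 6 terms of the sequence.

This is an arithmetic sequence.
i=0: S_0 = -44 + 13*0 = -44
i=1: S_1 = -44 + 13*1 = -31
i=2: S_2 = -44 + 13*2 = -18
i=3: S_3 = -44 + 13*3 = -5
i=4: S_4 = -44 + 13*4 = 8
i=5: S_5 = -44 + 13*5 = 21
The first 6 terms are: [-44, -31, -18, -5, 8, 21]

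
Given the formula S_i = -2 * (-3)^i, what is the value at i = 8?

S_8 = -2 * (-3)^8 = -2 * 6561 = -13122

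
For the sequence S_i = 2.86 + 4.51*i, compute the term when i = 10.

S_10 = 2.86 + 4.51*10 = 2.86 + 45.1 = 47.96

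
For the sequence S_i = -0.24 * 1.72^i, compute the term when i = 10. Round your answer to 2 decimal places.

S_10 = -0.24 * 1.72^10 ≈ -0.24 * 226.6128 ≈ -54.39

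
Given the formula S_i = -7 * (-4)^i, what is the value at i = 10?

S_10 = -7 * (-4)^10 = -7 * 1048576 = -7340032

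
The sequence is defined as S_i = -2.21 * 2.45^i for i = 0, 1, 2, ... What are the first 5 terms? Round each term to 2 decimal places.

This is a geometric sequence.
i=0: S_0 = -2.21 * 2.45^0 = -2.21
i=1: S_1 = -2.21 * 2.45^1 ≈ -5.41
i=2: S_2 = -2.21 * 2.45^2 ≈ -13.27
i=3: S_3 = -2.21 * 2.45^3 ≈ -32.5
i=4: S_4 = -2.21 * 2.45^4 ≈ -79.63
The first 5 terms are: [-2.21, -5.41, -13.27, -32.5, -79.63]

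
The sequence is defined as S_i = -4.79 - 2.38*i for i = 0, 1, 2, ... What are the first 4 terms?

This is an arithmetic sequence.
i=0: S_0 = -4.79 + -2.38*0 = -4.79
i=1: S_1 = -4.79 + -2.38*1 = -7.17
i=2: S_2 = -4.79 + -2.38*2 = -9.55
i=3: S_3 = -4.79 + -2.38*3 = -11.93
The first 4 terms are: [-4.79, -7.17, -9.55, -11.93]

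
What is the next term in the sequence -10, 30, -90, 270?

Ratios: 30 / -10 = -3.0
This is a geometric sequence with common ratio r = -3.
Next term = 270 * -3 = -810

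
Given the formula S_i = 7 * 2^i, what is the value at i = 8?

S_8 = 7 * 2^8 = 7 * 256 = 1792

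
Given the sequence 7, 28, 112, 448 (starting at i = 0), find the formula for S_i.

Check ratios: 28 / 7 = 4.0
Common ratio r = 4.
First term a = 7.
Formula: S_i = 7 * 4^i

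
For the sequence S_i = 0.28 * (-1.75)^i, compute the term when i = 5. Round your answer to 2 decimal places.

S_5 = 0.28 * (-1.75)^5 ≈ 0.28 * -16.4131 ≈ -4.6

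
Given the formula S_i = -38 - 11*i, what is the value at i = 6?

S_6 = -38 + -11*6 = -38 + -66 = -104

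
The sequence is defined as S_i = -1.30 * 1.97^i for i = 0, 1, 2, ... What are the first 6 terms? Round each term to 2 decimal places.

This is a geometric sequence.
i=0: S_0 = -1.3 * 1.97^0 = -1.3
i=1: S_1 = -1.3 * 1.97^1 ≈ -2.56
i=2: S_2 = -1.3 * 1.97^2 ≈ -5.05
i=3: S_3 = -1.3 * 1.97^3 ≈ -9.94
i=4: S_4 = -1.3 * 1.97^4 ≈ -19.58
i=5: S_5 = -1.3 * 1.97^5 ≈ -38.57
The first 6 terms are: [-1.3, -2.56, -5.05, -9.94, -19.58, -38.57]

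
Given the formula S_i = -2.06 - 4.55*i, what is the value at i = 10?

S_10 = -2.06 + -4.55*10 = -2.06 + -45.5 = -47.56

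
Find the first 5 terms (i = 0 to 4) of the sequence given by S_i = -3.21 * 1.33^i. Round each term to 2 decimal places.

This is a geometric sequence.
i=0: S_0 = -3.21 * 1.33^0 = -3.21
i=1: S_1 = -3.21 * 1.33^1 ≈ -4.27
i=2: S_2 = -3.21 * 1.33^2 ≈ -5.68
i=3: S_3 = -3.21 * 1.33^3 ≈ -7.55
i=4: S_4 = -3.21 * 1.33^4 ≈ -10.04
The first 5 terms are: [-3.21, -4.27, -5.68, -7.55, -10.04]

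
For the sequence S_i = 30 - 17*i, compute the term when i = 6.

S_6 = 30 + -17*6 = 30 + -102 = -72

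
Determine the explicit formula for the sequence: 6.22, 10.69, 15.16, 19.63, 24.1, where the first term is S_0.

Check differences: 10.69 - 6.22 = 4.47
15.16 - 10.69 = 4.47
Common difference d = 4.47.
First term a = 6.22.
Formula: S_i = 6.22 + 4.47*i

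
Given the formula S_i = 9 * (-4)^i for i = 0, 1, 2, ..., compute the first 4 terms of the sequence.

This is a geometric sequence.
i=0: S_0 = 9 * (-4)^0 = 9
i=1: S_1 = 9 * (-4)^1 = -36
i=2: S_2 = 9 * (-4)^2 = 144
i=3: S_3 = 9 * (-4)^3 = -576
The first 4 terms are: [9, -36, 144, -576]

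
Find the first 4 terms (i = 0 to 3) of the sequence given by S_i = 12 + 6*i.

This is an arithmetic sequence.
i=0: S_0 = 12 + 6*0 = 12
i=1: S_1 = 12 + 6*1 = 18
i=2: S_2 = 12 + 6*2 = 24
i=3: S_3 = 12 + 6*3 = 30
The first 4 terms are: [12, 18, 24, 30]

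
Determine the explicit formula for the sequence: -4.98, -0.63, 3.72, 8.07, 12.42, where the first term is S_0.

Check differences: -0.63 - -4.98 = 4.35
3.72 - -0.63 = 4.35
Common difference d = 4.35.
First term a = -4.98.
Formula: S_i = -4.98 + 4.35*i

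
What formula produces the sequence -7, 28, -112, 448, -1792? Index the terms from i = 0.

Check ratios: 28 / -7 = -4.0
Common ratio r = -4.
First term a = -7.
Formula: S_i = -7 * (-4)^i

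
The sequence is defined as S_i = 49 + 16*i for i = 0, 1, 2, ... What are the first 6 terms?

This is an arithmetic sequence.
i=0: S_0 = 49 + 16*0 = 49
i=1: S_1 = 49 + 16*1 = 65
i=2: S_2 = 49 + 16*2 = 81
i=3: S_3 = 49 + 16*3 = 97
i=4: S_4 = 49 + 16*4 = 113
i=5: S_5 = 49 + 16*5 = 129
The first 6 terms are: [49, 65, 81, 97, 113, 129]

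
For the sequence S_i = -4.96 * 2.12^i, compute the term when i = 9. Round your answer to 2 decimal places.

S_9 = -4.96 * 2.12^9 ≈ -4.96 * 865.0132 ≈ -4290.47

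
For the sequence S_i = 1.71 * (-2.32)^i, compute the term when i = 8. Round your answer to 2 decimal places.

S_8 = 1.71 * (-2.32)^8 ≈ 1.71 * 839.2742 ≈ 1435.16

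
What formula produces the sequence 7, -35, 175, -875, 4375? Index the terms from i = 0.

Check ratios: -35 / 7 = -5.0
Common ratio r = -5.
First term a = 7.
Formula: S_i = 7 * (-5)^i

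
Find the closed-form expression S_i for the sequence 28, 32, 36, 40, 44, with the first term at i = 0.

Check differences: 32 - 28 = 4
36 - 32 = 4
Common difference d = 4.
First term a = 28.
Formula: S_i = 28 + 4*i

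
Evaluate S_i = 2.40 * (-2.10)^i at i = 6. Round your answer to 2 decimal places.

S_6 = 2.4 * (-2.1)^6 ≈ 2.4 * 85.7661 ≈ 205.84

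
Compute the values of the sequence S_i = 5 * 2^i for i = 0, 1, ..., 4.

This is a geometric sequence.
i=0: S_0 = 5 * 2^0 = 5
i=1: S_1 = 5 * 2^1 = 10
i=2: S_2 = 5 * 2^2 = 20
i=3: S_3 = 5 * 2^3 = 40
i=4: S_4 = 5 * 2^4 = 80
The first 5 terms are: [5, 10, 20, 40, 80]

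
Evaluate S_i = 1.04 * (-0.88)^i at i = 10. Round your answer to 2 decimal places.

S_10 = 1.04 * (-0.88)^10 ≈ 1.04 * 0.2785 ≈ 0.29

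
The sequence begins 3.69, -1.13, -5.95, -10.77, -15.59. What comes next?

Differences: -1.13 - 3.69 = -4.82
This is an arithmetic sequence with common difference d = -4.82.
Next term = -15.59 + -4.82 = -20.41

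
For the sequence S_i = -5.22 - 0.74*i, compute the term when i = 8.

S_8 = -5.22 + -0.74*8 = -5.22 + -5.92 = -11.14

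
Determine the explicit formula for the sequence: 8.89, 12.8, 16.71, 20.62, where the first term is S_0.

Check differences: 12.8 - 8.89 = 3.91
16.71 - 12.8 = 3.91
Common difference d = 3.91.
First term a = 8.89.
Formula: S_i = 8.89 + 3.91*i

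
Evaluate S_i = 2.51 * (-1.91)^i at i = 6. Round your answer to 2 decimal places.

S_6 = 2.51 * (-1.91)^6 ≈ 2.51 * 48.5512 ≈ 121.86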